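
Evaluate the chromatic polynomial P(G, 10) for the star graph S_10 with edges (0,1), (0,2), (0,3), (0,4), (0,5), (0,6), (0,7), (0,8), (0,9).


P(tree, k) = k * (k-1)^(9) for any tree on 10 vertices.
P(10) = 10 * 9^9 = 10 * 387420489 = 3874204890.

3874204890


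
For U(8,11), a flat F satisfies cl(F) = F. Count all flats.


Flats of U(8,11): every subset of size < 8 is a flat, plus E itself.
Count = (11 choose 0) + (11 choose 1) + (11 choose 2) + (11 choose 3) + (11 choose 4) + (11 choose 5) + (11 choose 6) + (11 choose 7) + 1
     = 1 + 11 + 55 + 165 + 330 + 462 + 462 + 330 + 1
     = 1817.

1817


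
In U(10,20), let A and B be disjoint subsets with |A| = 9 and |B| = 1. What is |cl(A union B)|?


|A union B| = 9 + 1 = 10 (disjoint).
In U(10,20), cl(S) = S if |S| < 10, else cl(S) = E.
Since 10 >= 10, cl(A union B) = E.
|cl(A union B)| = 20.

20


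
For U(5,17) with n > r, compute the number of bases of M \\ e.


Deleting e from U(5,17) gives U(5,16) since n > r.
Bases of U(5,16) = C(16,5) = 4368.

4368


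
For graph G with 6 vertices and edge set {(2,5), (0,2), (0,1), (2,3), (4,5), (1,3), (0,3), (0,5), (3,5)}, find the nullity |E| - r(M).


Cycle rank (nullity) = |E| - r(M) = |E| - (|V| - c).
|E| = 9, |V| = 6, c = 1.
Nullity = 9 - (6 - 1) = 9 - 5 = 4.

4


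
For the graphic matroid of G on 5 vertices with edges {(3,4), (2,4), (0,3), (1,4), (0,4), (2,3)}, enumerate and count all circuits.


A circuit in a graphic matroid = edge set of a simple cycle.
G has 5 vertices and 6 edges.
Enumerating all minimal edge subsets forming cycles...
Total circuits found: 3.

3


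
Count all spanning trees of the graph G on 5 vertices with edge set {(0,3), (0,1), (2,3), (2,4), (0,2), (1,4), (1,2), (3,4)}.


By Kirchhoff's matrix tree theorem, the number of spanning trees equals
the determinant of any cofactor of the Laplacian matrix L.
G has 5 vertices and 8 edges.
Computing the (4 x 4) cofactor determinant gives 45.

45


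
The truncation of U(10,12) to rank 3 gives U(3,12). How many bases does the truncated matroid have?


Truncating U(10,12) to rank 3 gives U(3,12).
Bases of U(3,12) are all 3-element subsets of 12 elements.
Number of bases = C(12,3) = 12! / (3! * 9!) = 220.

220


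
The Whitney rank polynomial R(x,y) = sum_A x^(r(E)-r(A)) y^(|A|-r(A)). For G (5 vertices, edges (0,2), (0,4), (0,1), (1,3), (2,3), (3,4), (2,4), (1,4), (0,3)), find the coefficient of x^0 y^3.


R(x,y) = sum over A in 2^E of x^(r(E)-r(A)) * y^(|A|-r(A)).
G has 5 vertices, 9 edges. r(E) = 4.
Enumerate all 2^9 = 512 subsets.
Count subsets with r(E)-r(A)=0 and |A|-r(A)=3: 36.

36


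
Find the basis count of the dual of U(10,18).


The dual of U(r,n) is U(n-r, n) = U(8,18).
Bases of U(8,18) are all (8)-element subsets.
|B(M*)| = C(18,8) = 18! / (8! * 10!) = 43758.

43758


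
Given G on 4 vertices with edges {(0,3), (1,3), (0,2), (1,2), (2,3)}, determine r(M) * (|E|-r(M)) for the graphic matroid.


r(M) = |V| - c = 4 - 1 = 3.
nullity = |E| - r(M) = 5 - 3 = 2.
Product = 3 * 2 = 6.

6


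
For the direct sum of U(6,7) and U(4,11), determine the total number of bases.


Bases of a direct sum M1 + M2: |B| = |B(M1)| * |B(M2)|.
|B(U(6,7))| = C(7,6) = 7.
|B(U(4,11))| = C(11,4) = 330.
Total bases = 7 * 330 = 2310.

2310


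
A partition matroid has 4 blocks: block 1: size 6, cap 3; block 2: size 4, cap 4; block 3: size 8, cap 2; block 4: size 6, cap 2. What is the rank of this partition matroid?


Rank of a partition matroid = sum of min(|Si|, ci) for each block.
= min(6,3) + min(4,4) + min(8,2) + min(6,2)
= 3 + 4 + 2 + 2
= 11.

11


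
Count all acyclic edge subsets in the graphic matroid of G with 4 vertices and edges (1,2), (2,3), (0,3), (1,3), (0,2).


An independent set in a graphic matroid is an acyclic edge subset.
G has 4 vertices and 5 edges.
Enumerate all 2^5 = 32 subsets, checking for acyclicity.
Total independent sets = 24.

24


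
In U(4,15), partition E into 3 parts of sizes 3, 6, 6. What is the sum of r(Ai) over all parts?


r(Ai) = min(|Ai|, 4) for each part.
Sum = min(3,4) + min(6,4) + min(6,4)
    = 3 + 4 + 4
    = 11.

11


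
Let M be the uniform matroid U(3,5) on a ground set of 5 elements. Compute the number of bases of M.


Bases of U(3,5) are all 3-element subsets of the 5-element ground set.
Number of bases = C(5,3).
C(5,3) = 5! / (3! * 2!) = 10.

10


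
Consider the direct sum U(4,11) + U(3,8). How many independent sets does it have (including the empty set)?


For a direct sum, |I(M1+M2)| = |I(M1)| * |I(M2)|.
|I(U(4,11))| = sum C(11,k) for k=0..4 = 562.
|I(U(3,8))| = sum C(8,k) for k=0..3 = 93.
Total = 562 * 93 = 52266.

52266


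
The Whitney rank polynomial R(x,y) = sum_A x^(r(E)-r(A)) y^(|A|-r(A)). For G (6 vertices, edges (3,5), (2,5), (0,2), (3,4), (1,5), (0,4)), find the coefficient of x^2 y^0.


R(x,y) = sum over A in 2^E of x^(r(E)-r(A)) * y^(|A|-r(A)).
G has 6 vertices, 6 edges. r(E) = 5.
Enumerate all 2^6 = 64 subsets.
Count subsets with r(E)-r(A)=2 and |A|-r(A)=0: 20.

20


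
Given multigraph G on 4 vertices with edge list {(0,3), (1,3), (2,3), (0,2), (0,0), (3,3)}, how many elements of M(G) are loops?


In a graphic matroid, a loop is a self-loop edge (u,u) with rank 0.
Examining all 6 edges for self-loops...
Self-loops found: (0,0), (3,3)
Number of loops = 2.

2


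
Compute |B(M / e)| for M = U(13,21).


Contracting e from U(13,21) gives U(12,20).
Bases of U(12,20) = C(20,12) = 125970.

125970


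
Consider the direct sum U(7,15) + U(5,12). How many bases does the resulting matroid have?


Bases of a direct sum M1 + M2: |B| = |B(M1)| * |B(M2)|.
|B(U(7,15))| = C(15,7) = 6435.
|B(U(5,12))| = C(12,5) = 792.
Total bases = 6435 * 792 = 5096520.

5096520


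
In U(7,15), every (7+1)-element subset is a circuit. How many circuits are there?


In U(7,15), circuits are the (8)-element subsets.
Any set of 8 elements is dependent, and removing any one element gives
an independent set of size 7, so it is a minimal dependent set.
Number of circuits = C(15,8) = 6435.

6435


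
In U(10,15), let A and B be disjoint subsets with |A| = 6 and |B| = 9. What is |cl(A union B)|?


|A union B| = 6 + 9 = 15 (disjoint).
In U(10,15), cl(S) = S if |S| < 10, else cl(S) = E.
Since 15 >= 10, cl(A union B) = E.
|cl(A union B)| = 15.

15


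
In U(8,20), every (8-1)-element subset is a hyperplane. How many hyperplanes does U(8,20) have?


Hyperplanes of U(8,20) are flats of rank 7.
In a uniform matroid, these are exactly the (7)-element subsets.
Count = C(20,7) = 77520.

77520


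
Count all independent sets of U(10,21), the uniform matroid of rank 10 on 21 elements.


Independent sets of U(10,21) are all subsets of size <= 10.
Count = (21 choose 0) + (21 choose 1) + (21 choose 2) + (21 choose 3) + (21 choose 4) + (21 choose 5) + (21 choose 6) + (21 choose 7) + (21 choose 8) + (21 choose 9) + (21 choose 10)
     = 1 + 21 + 210 + 1330 + 5985 + 20349 + 54264 + 116280 + 203490 + 293930 + 352716
     = 1048576.

1048576


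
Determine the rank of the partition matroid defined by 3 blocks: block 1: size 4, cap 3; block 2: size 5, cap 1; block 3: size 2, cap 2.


Rank of a partition matroid = sum of min(|Si|, ci) for each block.
= min(4,3) + min(5,1) + min(2,2)
= 3 + 1 + 2
= 6.

6


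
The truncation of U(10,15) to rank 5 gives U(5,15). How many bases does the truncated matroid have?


Truncating U(10,15) to rank 5 gives U(5,15).
Bases of U(5,15) are all 5-element subsets of 15 elements.
Number of bases = (15 choose 5) = 3003.

3003


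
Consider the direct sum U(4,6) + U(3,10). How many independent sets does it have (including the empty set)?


For a direct sum, |I(M1+M2)| = |I(M1)| * |I(M2)|.
|I(U(4,6))| = sum C(6,k) for k=0..4 = 57.
|I(U(3,10))| = sum C(10,k) for k=0..3 = 176.
Total = 57 * 176 = 10032.

10032


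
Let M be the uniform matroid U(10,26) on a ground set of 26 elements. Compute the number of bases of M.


Bases of U(10,26) are all 10-element subsets of the 26-element ground set.
Number of bases = C(26,10).
(26 choose 10) = 5311735.

5311735


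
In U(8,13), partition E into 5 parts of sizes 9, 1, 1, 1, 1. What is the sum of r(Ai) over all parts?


r(Ai) = min(|Ai|, 8) for each part.
Sum = min(9,8) + min(1,8) + min(1,8) + min(1,8) + min(1,8)
    = 8 + 1 + 1 + 1 + 1
    = 12.

12


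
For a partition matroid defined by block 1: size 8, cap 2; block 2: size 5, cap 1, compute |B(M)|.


A basis picks exactly ci elements from block i.
Number of bases = product of C(|Si|, ci).
= C(8,2) * C(5,1)
= 28 * 5
= 140.

140


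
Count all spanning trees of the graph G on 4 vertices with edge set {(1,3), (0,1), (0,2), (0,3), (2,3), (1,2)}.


By Kirchhoff's matrix tree theorem, the number of spanning trees equals
the determinant of any cofactor of the Laplacian matrix L.
G has 4 vertices and 6 edges.
Computing the (3 x 3) cofactor determinant gives 16.

16


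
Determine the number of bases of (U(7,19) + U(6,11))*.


(M1+M2)* = M1* + M2*.
M1* = U(12,19), bases: C(19,12) = 50388.
M2* = U(5,11), bases: C(11,5) = 462.
|B(M*)| = 50388 * 462 = 23279256.

23279256


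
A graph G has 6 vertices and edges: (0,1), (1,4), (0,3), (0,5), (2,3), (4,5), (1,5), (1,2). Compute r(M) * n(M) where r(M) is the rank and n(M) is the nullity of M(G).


r(M) = |V| - c = 6 - 1 = 5.
nullity = |E| - r(M) = 8 - 5 = 3.
Product = 5 * 3 = 15.

15


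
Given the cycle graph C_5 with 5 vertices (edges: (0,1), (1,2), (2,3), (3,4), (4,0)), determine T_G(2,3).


T(C_5; x,y) = x + x^2 + ... + x^(4) + y.
T(2,3) = 2^1 + 2^2 + 2^3 + 2^4 + 3
= 2 + 4 + 8 + 16 + 3
= 33.

33


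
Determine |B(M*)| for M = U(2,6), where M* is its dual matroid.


The dual of U(r,n) is U(n-r, n) = U(4,6).
Bases of U(4,6) are all (4)-element subsets.
|B(M*)| = (6 choose 4) = 15.

15


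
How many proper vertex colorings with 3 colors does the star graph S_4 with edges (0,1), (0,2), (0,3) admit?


P(tree, k) = k * (k-1)^(3) for any tree on 4 vertices.
P(3) = 3 * 2^3 = 3 * 8 = 24.

24


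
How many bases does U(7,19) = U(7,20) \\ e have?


Deleting e from U(7,20) gives U(7,19) since n > r.
Bases of U(7,19) = C(19,7) = 19! / (7! * 12!) = 50388.

50388


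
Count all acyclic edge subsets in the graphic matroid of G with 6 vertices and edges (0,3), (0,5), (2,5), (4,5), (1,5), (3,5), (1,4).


An independent set in a graphic matroid is an acyclic edge subset.
G has 6 vertices and 7 edges.
Enumerate all 2^7 = 128 subsets, checking for acyclicity.
Total independent sets = 98.

98


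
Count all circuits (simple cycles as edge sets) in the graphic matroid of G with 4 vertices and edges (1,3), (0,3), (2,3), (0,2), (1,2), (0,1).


A circuit in a graphic matroid = edge set of a simple cycle.
G has 4 vertices and 6 edges.
Enumerating all minimal edge subsets forming cycles...
Total circuits found: 7.

7


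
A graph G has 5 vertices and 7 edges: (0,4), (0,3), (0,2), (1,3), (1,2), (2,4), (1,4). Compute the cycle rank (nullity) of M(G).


Cycle rank (nullity) = |E| - r(M) = |E| - (|V| - c).
|E| = 7, |V| = 5, c = 1.
Nullity = 7 - (5 - 1) = 7 - 4 = 3.

3


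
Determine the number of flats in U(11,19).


Flats of U(11,19): every subset of size < 11 is a flat, plus E itself.
Count = C(19,0) + C(19,1) + C(19,2) + C(19,3) + C(19,4) + C(19,5) + C(19,6) + C(19,7) + C(19,8) + C(19,9) + C(19,10) + 1
     = 1 + 19 + 171 + 969 + 3876 + 11628 + 27132 + 50388 + 75582 + 92378 + 92378 + 1
     = 354523.

354523


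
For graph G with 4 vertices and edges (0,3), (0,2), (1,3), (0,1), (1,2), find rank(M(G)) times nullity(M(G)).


r(M) = |V| - c = 4 - 1 = 3.
nullity = |E| - r(M) = 5 - 3 = 2.
Product = 3 * 2 = 6.

6


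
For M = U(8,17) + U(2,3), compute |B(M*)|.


(M1+M2)* = M1* + M2*.
M1* = U(9,17), bases: C(17,9) = 24310.
M2* = U(1,3), bases: C(3,1) = 3.
|B(M*)| = 24310 * 3 = 72930.

72930


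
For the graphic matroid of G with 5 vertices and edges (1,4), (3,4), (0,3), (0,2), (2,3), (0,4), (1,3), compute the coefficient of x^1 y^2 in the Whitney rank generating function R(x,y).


R(x,y) = sum over A in 2^E of x^(r(E)-r(A)) * y^(|A|-r(A)).
G has 5 vertices, 7 edges. r(E) = 4.
Enumerate all 2^7 = 128 subsets.
Count subsets with r(E)-r(A)=1 and |A|-r(A)=2: 2.

2


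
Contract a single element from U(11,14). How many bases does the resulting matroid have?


Contracting e from U(11,14) gives U(10,13).
Bases of U(10,13) = C(13,10) = 286.

286


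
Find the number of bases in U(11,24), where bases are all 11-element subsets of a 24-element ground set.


Bases of U(11,24) are all 11-element subsets of the 24-element ground set.
Number of bases = C(24,11).
C(24,11) = 24! / (11! * 13!) = 2496144.

2496144


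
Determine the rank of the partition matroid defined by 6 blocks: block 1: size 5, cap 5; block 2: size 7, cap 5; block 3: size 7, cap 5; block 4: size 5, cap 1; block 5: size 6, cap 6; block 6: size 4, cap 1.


Rank of a partition matroid = sum of min(|Si|, ci) for each block.
= min(5,5) + min(7,5) + min(7,5) + min(5,1) + min(6,6) + min(4,1)
= 5 + 5 + 5 + 1 + 6 + 1
= 23.

23


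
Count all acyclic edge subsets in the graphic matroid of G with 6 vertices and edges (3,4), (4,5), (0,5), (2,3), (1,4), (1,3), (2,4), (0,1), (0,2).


An independent set in a graphic matroid is an acyclic edge subset.
G has 6 vertices and 9 edges.
Enumerate all 2^9 = 512 subsets, checking for acyclicity.
Total independent sets = 306.

306


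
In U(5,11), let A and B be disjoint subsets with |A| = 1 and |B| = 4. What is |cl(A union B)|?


|A union B| = 1 + 4 = 5 (disjoint).
In U(5,11), cl(S) = S if |S| < 5, else cl(S) = E.
Since 5 >= 5, cl(A union B) = E.
|cl(A union B)| = 11.

11


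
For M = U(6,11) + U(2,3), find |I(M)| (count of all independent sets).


For a direct sum, |I(M1+M2)| = |I(M1)| * |I(M2)|.
|I(U(6,11))| = sum C(11,k) for k=0..6 = 1486.
|I(U(2,3))| = sum C(3,k) for k=0..2 = 7.
Total = 1486 * 7 = 10402.

10402


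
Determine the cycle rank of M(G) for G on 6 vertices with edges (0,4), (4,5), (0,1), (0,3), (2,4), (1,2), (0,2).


Cycle rank (nullity) = |E| - r(M) = |E| - (|V| - c).
|E| = 7, |V| = 6, c = 1.
Nullity = 7 - (6 - 1) = 7 - 5 = 2.

2


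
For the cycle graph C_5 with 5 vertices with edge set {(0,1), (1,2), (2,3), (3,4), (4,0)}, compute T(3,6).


T(C_5; x,y) = x + x^2 + ... + x^(4) + y.
T(3,6) = 3^1 + 3^2 + 3^3 + 3^4 + 6
= 3 + 9 + 27 + 81 + 6
= 126.

126


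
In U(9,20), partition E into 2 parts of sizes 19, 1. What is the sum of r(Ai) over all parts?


r(Ai) = min(|Ai|, 9) for each part.
Sum = min(19,9) + min(1,9)
    = 9 + 1
    = 10.

10


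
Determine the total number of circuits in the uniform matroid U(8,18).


In U(8,18), circuits are the (9)-element subsets.
Any set of 9 elements is dependent, and removing any one element gives
an independent set of size 8, so it is a minimal dependent set.
Number of circuits = C(18,9) = 48620.

48620


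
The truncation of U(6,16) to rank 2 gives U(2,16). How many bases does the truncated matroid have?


Truncating U(6,16) to rank 2 gives U(2,16).
Bases of U(2,16) are all 2-element subsets of 16 elements.
Number of bases = C(16,2) = 16! / (2! * 14!) = 120.

120


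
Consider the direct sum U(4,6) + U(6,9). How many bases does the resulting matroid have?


Bases of a direct sum M1 + M2: |B| = |B(M1)| * |B(M2)|.
|B(U(4,6))| = C(6,4) = 15.
|B(U(6,9))| = C(9,6) = 84.
Total bases = 15 * 84 = 1260.

1260


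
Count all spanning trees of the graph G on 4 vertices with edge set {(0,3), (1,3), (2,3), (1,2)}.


By Kirchhoff's matrix tree theorem, the number of spanning trees equals
the determinant of any cofactor of the Laplacian matrix L.
G has 4 vertices and 4 edges.
Computing the (3 x 3) cofactor determinant gives 3.

3


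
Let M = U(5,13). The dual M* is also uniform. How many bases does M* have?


The dual of U(r,n) is U(n-r, n) = U(8,13).
Bases of U(8,13) are all (8)-element subsets.
|B(M*)| = (13 choose 8) = 1287.

1287


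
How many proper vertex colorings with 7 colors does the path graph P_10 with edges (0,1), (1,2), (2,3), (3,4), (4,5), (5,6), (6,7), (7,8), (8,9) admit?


P(P_10, k) = k * (k-1)^(9).
P(7) = 7 * 6^9 = 7 * 10077696 = 70543872.

70543872


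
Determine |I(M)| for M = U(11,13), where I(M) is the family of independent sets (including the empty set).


Independent sets of U(11,13) are all subsets of size <= 11.
Count = C(13,0) + C(13,1) + C(13,2) + C(13,3) + C(13,4) + C(13,5) + C(13,6) + C(13,7) + C(13,8) + C(13,9) + C(13,10) + C(13,11)
     = 1 + 13 + 78 + 286 + 715 + 1287 + 1716 + 1716 + 1287 + 715 + 286 + 78
     = 8178.

8178


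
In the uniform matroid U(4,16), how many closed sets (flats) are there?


Flats of U(4,16): every subset of size < 4 is a flat, plus E itself.
Count = (16 choose 0) + (16 choose 1) + (16 choose 2) + (16 choose 3) + 1
     = 1 + 16 + 120 + 560 + 1
     = 698.

698


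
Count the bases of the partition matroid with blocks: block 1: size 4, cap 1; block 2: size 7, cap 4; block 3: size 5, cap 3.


A basis picks exactly ci elements from block i.
Number of bases = product of C(|Si|, ci).
= C(4,1) * C(7,4) * C(5,3)
= 4 * 35 * 10
= 1400.

1400


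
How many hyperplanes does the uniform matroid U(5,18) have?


Hyperplanes of U(5,18) are flats of rank 4.
In a uniform matroid, these are exactly the (4)-element subsets.
Count = C(18,4) = (18 * 17 * 16 * 15) / (1 * 2 * 3 * 4) = 3060.

3060


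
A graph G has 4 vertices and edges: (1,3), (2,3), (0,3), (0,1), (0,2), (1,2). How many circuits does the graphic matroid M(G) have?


A circuit in a graphic matroid = edge set of a simple cycle.
G has 4 vertices and 6 edges.
Enumerating all minimal edge subsets forming cycles...
Total circuits found: 7.

7


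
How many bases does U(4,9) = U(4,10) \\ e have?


Deleting e from U(4,10) gives U(4,9) since n > r.
Bases of U(4,9) = C(9,4) = 9! / (4! * 5!) = 126.

126


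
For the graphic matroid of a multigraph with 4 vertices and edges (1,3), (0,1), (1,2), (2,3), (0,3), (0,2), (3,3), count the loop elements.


In a graphic matroid, a loop is a self-loop edge (u,u) with rank 0.
Examining all 7 edges for self-loops...
Self-loops found: (3,3)
Number of loops = 1.

1


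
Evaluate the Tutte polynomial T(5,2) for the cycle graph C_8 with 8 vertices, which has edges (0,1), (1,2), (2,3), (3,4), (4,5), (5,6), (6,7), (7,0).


T(C_8; x,y) = x + x^2 + ... + x^(7) + y.
T(5,2) = 5^1 + 5^2 + 5^3 + 5^4 + 5^5 + 5^6 + 5^7 + 2
= 5 + 25 + 125 + 625 + 3125 + 15625 + 78125 + 2
= 97657.

97657


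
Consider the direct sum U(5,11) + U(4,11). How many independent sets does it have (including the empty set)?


For a direct sum, |I(M1+M2)| = |I(M1)| * |I(M2)|.
|I(U(5,11))| = sum C(11,k) for k=0..5 = 1024.
|I(U(4,11))| = sum C(11,k) for k=0..4 = 562.
Total = 1024 * 562 = 575488.

575488


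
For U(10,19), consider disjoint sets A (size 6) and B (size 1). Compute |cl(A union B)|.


|A union B| = 6 + 1 = 7 (disjoint).
In U(10,19), cl(S) = S if |S| < 10, else cl(S) = E.
Since 7 < 10, cl(A union B) = A union B.
|cl(A union B)| = 7.

7


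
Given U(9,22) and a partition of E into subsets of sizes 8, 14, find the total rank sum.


r(Ai) = min(|Ai|, 9) for each part.
Sum = min(8,9) + min(14,9)
    = 8 + 9
    = 17.

17


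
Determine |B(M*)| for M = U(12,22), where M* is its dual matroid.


The dual of U(r,n) is U(n-r, n) = U(10,22).
Bases of U(10,22) are all (10)-element subsets.
|B(M*)| = (22 choose 10) = 646646.

646646


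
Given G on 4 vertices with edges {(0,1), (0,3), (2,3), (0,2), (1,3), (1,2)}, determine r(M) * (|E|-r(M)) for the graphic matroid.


r(M) = |V| - c = 4 - 1 = 3.
nullity = |E| - r(M) = 6 - 3 = 3.
Product = 3 * 3 = 9.

9


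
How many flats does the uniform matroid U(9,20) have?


Flats of U(9,20): every subset of size < 9 is a flat, plus E itself.
Count = (20 choose 0) + (20 choose 1) + (20 choose 2) + (20 choose 3) + (20 choose 4) + (20 choose 5) + (20 choose 6) + (20 choose 7) + (20 choose 8) + 1
     = 1 + 20 + 190 + 1140 + 4845 + 15504 + 38760 + 77520 + 125970 + 1
     = 263951.

263951


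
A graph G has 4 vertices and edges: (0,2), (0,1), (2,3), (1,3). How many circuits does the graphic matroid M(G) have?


A circuit in a graphic matroid = edge set of a simple cycle.
G has 4 vertices and 4 edges.
Enumerating all minimal edge subsets forming cycles...
Total circuits found: 1.

1


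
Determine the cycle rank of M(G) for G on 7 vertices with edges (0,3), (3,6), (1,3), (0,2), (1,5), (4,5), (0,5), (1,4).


Cycle rank (nullity) = |E| - r(M) = |E| - (|V| - c).
|E| = 8, |V| = 7, c = 1.
Nullity = 8 - (7 - 1) = 8 - 6 = 2.

2


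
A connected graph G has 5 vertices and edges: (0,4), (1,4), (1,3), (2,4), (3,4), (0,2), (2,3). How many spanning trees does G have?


By Kirchhoff's matrix tree theorem, the number of spanning trees equals
the determinant of any cofactor of the Laplacian matrix L.
G has 5 vertices and 7 edges.
Computing the (4 x 4) cofactor determinant gives 21.

21


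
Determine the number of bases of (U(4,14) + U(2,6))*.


(M1+M2)* = M1* + M2*.
M1* = U(10,14), bases: C(14,10) = 1001.
M2* = U(4,6), bases: C(6,4) = 15.
|B(M*)| = 1001 * 15 = 15015.

15015


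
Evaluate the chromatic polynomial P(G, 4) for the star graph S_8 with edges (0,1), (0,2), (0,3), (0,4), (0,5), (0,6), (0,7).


P(tree, k) = k * (k-1)^(7) for any tree on 8 vertices.
P(4) = 4 * 3^7 = 4 * 2187 = 8748.

8748


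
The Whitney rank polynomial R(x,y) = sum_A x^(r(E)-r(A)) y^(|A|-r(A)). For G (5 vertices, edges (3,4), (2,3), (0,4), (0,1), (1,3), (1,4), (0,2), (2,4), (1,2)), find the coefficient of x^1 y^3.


R(x,y) = sum over A in 2^E of x^(r(E)-r(A)) * y^(|A|-r(A)).
G has 5 vertices, 9 edges. r(E) = 4.
Enumerate all 2^9 = 512 subsets.
Count subsets with r(E)-r(A)=1 and |A|-r(A)=3: 2.

2


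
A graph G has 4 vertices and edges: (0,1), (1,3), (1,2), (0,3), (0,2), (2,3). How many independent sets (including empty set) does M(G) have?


An independent set in a graphic matroid is an acyclic edge subset.
G has 4 vertices and 6 edges.
Enumerate all 2^6 = 64 subsets, checking for acyclicity.
Total independent sets = 38.

38


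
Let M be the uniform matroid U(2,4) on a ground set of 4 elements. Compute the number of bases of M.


Bases of U(2,4) are all 2-element subsets of the 4-element ground set.
Number of bases = C(4,2).
(4 choose 2) = 6.

6


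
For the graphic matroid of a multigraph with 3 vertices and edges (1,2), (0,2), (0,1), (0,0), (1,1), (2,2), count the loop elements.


In a graphic matroid, a loop is a self-loop edge (u,u) with rank 0.
Examining all 6 edges for self-loops...
Self-loops found: (0,0), (1,1), (2,2)
Number of loops = 3.

3


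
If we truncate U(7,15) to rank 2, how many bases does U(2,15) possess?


Truncating U(7,15) to rank 2 gives U(2,15).
Bases of U(2,15) are all 2-element subsets of 15 elements.
Number of bases = C(15,2) = (15 * 14) / (1 * 2) = 105.

105


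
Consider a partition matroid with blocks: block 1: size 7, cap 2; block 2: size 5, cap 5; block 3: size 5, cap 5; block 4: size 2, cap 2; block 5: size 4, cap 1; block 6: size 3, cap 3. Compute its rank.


Rank of a partition matroid = sum of min(|Si|, ci) for each block.
= min(7,2) + min(5,5) + min(5,5) + min(2,2) + min(4,1) + min(3,3)
= 2 + 5 + 5 + 2 + 1 + 3
= 18.

18


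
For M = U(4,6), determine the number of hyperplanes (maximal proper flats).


Hyperplanes of U(4,6) are flats of rank 3.
In a uniform matroid, these are exactly the (3)-element subsets.
Count = C(6,3) = 6! / (3! * 3!) = 20.

20


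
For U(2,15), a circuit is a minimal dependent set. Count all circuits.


In U(2,15), circuits are the (3)-element subsets.
Any set of 3 elements is dependent, and removing any one element gives
an independent set of size 2, so it is a minimal dependent set.
Number of circuits = C(15,3) = 15! / (3! * 12!) = 455.

455


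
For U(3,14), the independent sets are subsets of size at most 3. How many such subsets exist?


Independent sets of U(3,14) are all subsets of size <= 3.
Count = C(14,0) + C(14,1) + C(14,2) + C(14,3)
     = 1 + 14 + 91 + 364
     = 470.

470


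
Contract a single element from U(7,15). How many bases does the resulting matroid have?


Contracting e from U(7,15) gives U(6,14).
Bases of U(6,14) = C(14,6) = 3003.

3003


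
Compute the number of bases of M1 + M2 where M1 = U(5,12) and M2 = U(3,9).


Bases of a direct sum M1 + M2: |B| = |B(M1)| * |B(M2)|.
|B(U(5,12))| = C(12,5) = 792.
|B(U(3,9))| = C(9,3) = 84.
Total bases = 792 * 84 = 66528.

66528


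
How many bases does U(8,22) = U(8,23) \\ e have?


Deleting e from U(8,23) gives U(8,22) since n > r.
Bases of U(8,22) = (22 choose 8) = 319770.

319770


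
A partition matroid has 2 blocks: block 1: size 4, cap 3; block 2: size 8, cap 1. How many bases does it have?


A basis picks exactly ci elements from block i.
Number of bases = product of C(|Si|, ci).
= C(4,3) * C(8,1)
= 4 * 8
= 32.

32


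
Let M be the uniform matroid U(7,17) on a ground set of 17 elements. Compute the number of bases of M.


Bases of U(7,17) are all 7-element subsets of the 17-element ground set.
Number of bases = C(17,7).
C(17,7) = 19448.

19448


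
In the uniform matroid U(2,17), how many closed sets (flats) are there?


Flats of U(2,17): every subset of size < 2 is a flat, plus E itself.
Count = C(17,0) + C(17,1) + 1
     = 1 + 17 + 1
     = 19.

19


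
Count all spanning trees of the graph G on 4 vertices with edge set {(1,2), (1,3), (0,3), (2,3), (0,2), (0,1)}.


By Kirchhoff's matrix tree theorem, the number of spanning trees equals
the determinant of any cofactor of the Laplacian matrix L.
G has 4 vertices and 6 edges.
Computing the (3 x 3) cofactor determinant gives 16.

16


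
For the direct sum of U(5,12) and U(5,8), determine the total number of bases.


Bases of a direct sum M1 + M2: |B| = |B(M1)| * |B(M2)|.
|B(U(5,12))| = C(12,5) = 792.
|B(U(5,8))| = C(8,5) = 56.
Total bases = 792 * 56 = 44352.

44352


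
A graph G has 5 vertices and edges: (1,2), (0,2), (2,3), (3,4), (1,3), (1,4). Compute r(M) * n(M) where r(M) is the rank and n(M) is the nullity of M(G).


r(M) = |V| - c = 5 - 1 = 4.
nullity = |E| - r(M) = 6 - 4 = 2.
Product = 4 * 2 = 8.

8


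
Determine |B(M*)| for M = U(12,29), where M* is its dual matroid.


The dual of U(r,n) is U(n-r, n) = U(17,29).
Bases of U(17,29) are all (17)-element subsets.
|B(M*)| = C(29,17) = 51895935.

51895935


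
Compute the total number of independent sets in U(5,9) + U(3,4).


For a direct sum, |I(M1+M2)| = |I(M1)| * |I(M2)|.
|I(U(5,9))| = sum C(9,k) for k=0..5 = 382.
|I(U(3,4))| = sum C(4,k) for k=0..3 = 15.
Total = 382 * 15 = 5730.

5730


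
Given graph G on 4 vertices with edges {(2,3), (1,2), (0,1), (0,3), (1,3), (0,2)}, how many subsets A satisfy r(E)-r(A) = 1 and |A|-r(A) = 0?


R(x,y) = sum over A in 2^E of x^(r(E)-r(A)) * y^(|A|-r(A)).
G has 4 vertices, 6 edges. r(E) = 3.
Enumerate all 2^6 = 64 subsets.
Count subsets with r(E)-r(A)=1 and |A|-r(A)=0: 15.

15


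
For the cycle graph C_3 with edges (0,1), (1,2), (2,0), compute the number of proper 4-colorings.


P(C_3, k) = (k-1)^3 + (-1)^3*(k-1).
P(4) = (3)^3 - 3
= 27 - 3 = 24.

24


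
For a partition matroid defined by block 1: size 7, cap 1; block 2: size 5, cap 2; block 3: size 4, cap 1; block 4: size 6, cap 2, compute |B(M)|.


A basis picks exactly ci elements from block i.
Number of bases = product of C(|Si|, ci).
= C(7,1) * C(5,2) * C(4,1) * C(6,2)
= 7 * 10 * 4 * 15
= 4200.

4200


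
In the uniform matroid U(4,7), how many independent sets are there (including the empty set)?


Independent sets of U(4,7) are all subsets of size <= 4.
Count = C(7,0) + C(7,1) + C(7,2) + C(7,3) + C(7,4)
     = 1 + 7 + 21 + 35 + 35
     = 99.

99


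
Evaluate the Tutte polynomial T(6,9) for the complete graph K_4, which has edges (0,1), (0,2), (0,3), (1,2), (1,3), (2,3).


T(K_4; x,y) = x^3 + 3x^2 + 4xy + 2x + y^3 + 3y^2 + 2y.
Substituting x=6, y=9:
= 216 + 108 + 216 + 12 + 729 + 243 + 18
= 1542.

1542


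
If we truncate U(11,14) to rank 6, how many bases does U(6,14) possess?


Truncating U(11,14) to rank 6 gives U(6,14).
Bases of U(6,14) are all 6-element subsets of 14 elements.
Number of bases = C(14,6) = 14! / (6! * 8!) = 3003.

3003


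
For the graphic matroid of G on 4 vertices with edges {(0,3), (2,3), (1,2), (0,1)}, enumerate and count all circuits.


A circuit in a graphic matroid = edge set of a simple cycle.
G has 4 vertices and 4 edges.
Enumerating all minimal edge subsets forming cycles...
Total circuits found: 1.

1


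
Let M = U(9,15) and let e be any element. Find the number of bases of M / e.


Contracting e from U(9,15) gives U(8,14).
Bases of U(8,14) = C(14,8) = 3003.

3003


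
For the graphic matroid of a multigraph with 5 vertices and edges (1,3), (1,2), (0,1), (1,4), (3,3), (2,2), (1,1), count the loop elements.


In a graphic matroid, a loop is a self-loop edge (u,u) with rank 0.
Examining all 7 edges for self-loops...
Self-loops found: (3,3), (2,2), (1,1)
Number of loops = 3.

3


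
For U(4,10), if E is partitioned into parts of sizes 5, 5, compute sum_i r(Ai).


r(Ai) = min(|Ai|, 4) for each part.
Sum = min(5,4) + min(5,4)
    = 4 + 4
    = 8.

8


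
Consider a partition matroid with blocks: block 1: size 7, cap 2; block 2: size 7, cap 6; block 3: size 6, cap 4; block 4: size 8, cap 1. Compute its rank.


Rank of a partition matroid = sum of min(|Si|, ci) for each block.
= min(7,2) + min(7,6) + min(6,4) + min(8,1)
= 2 + 6 + 4 + 1
= 13.

13


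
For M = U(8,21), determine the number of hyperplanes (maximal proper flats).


Hyperplanes of U(8,21) are flats of rank 7.
In a uniform matroid, these are exactly the (7)-element subsets.
Count = C(21,7) = 21! / (7! * 14!) = 116280.

116280


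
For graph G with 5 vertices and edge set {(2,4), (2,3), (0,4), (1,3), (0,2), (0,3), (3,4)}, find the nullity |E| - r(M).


Cycle rank (nullity) = |E| - r(M) = |E| - (|V| - c).
|E| = 7, |V| = 5, c = 1.
Nullity = 7 - (5 - 1) = 7 - 4 = 3.

3


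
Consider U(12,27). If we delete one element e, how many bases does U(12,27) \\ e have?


Deleting e from U(12,27) gives U(12,26) since n > r.
Bases of U(12,26) = (26 choose 12) = 9657700.

9657700


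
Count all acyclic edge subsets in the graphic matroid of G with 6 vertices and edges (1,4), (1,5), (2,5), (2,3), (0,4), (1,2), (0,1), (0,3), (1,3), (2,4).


An independent set in a graphic matroid is an acyclic edge subset.
G has 6 vertices and 10 edges.
Enumerate all 2^10 = 1024 subsets, checking for acyclicity.
Total independent sets = 450.

450


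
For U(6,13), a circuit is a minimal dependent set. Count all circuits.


In U(6,13), circuits are the (7)-element subsets.
Any set of 7 elements is dependent, and removing any one element gives
an independent set of size 6, so it is a minimal dependent set.
Number of circuits = C(13,7) = 1716.

1716


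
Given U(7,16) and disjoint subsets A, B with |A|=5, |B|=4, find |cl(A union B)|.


|A union B| = 5 + 4 = 9 (disjoint).
In U(7,16), cl(S) = S if |S| < 7, else cl(S) = E.
Since 9 >= 7, cl(A union B) = E.
|cl(A union B)| = 16.

16


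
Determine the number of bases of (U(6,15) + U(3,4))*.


(M1+M2)* = M1* + M2*.
M1* = U(9,15), bases: C(15,9) = 5005.
M2* = U(1,4), bases: C(4,1) = 4.
|B(M*)| = 5005 * 4 = 20020.

20020


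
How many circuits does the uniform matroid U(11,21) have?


In U(11,21), circuits are the (12)-element subsets.
Any set of 12 elements is dependent, and removing any one element gives
an independent set of size 11, so it is a minimal dependent set.
Number of circuits = (21 choose 12) = 293930.

293930


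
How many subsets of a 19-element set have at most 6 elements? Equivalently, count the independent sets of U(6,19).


Independent sets of U(6,19) are all subsets of size <= 6.
Count = (19 choose 0) + (19 choose 1) + (19 choose 2) + (19 choose 3) + (19 choose 4) + (19 choose 5) + (19 choose 6)
     = 1 + 19 + 171 + 969 + 3876 + 11628 + 27132
     = 43796.

43796


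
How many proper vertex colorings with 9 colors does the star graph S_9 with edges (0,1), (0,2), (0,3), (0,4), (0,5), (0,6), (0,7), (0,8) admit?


P(tree, k) = k * (k-1)^(8) for any tree on 9 vertices.
P(9) = 9 * 8^8 = 9 * 16777216 = 150994944.

150994944


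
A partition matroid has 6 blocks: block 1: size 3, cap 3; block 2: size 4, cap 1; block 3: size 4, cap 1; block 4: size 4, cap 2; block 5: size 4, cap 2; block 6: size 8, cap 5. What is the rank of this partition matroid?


Rank of a partition matroid = sum of min(|Si|, ci) for each block.
= min(3,3) + min(4,1) + min(4,1) + min(4,2) + min(4,2) + min(8,5)
= 3 + 1 + 1 + 2 + 2 + 5
= 14.

14


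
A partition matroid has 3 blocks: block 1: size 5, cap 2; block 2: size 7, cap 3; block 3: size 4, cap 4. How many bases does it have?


A basis picks exactly ci elements from block i.
Number of bases = product of C(|Si|, ci).
= C(5,2) * C(7,3) * C(4,4)
= 10 * 35 * 1
= 350.

350


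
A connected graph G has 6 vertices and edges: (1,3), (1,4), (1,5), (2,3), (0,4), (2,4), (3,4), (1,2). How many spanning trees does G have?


By Kirchhoff's matrix tree theorem, the number of spanning trees equals
the determinant of any cofactor of the Laplacian matrix L.
G has 6 vertices and 8 edges.
Computing the (5 x 5) cofactor determinant gives 16.

16


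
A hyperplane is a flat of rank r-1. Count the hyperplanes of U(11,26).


Hyperplanes of U(11,26) are flats of rank 10.
In a uniform matroid, these are exactly the (10)-element subsets.
Count = (26 choose 10) = 5311735.

5311735


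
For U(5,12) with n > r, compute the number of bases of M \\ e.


Deleting e from U(5,12) gives U(5,11) since n > r.
Bases of U(5,11) = (11 choose 5) = 462.

462


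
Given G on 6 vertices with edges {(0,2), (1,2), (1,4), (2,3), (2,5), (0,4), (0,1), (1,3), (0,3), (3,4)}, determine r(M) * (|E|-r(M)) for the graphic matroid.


r(M) = |V| - c = 6 - 1 = 5.
nullity = |E| - r(M) = 10 - 5 = 5.
Product = 5 * 5 = 25.

25


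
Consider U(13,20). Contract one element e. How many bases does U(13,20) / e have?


Contracting e from U(13,20) gives U(12,19).
Bases of U(12,19) = C(19,12) = 50388.

50388


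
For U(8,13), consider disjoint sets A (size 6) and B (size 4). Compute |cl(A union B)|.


|A union B| = 6 + 4 = 10 (disjoint).
In U(8,13), cl(S) = S if |S| < 8, else cl(S) = E.
Since 10 >= 8, cl(A union B) = E.
|cl(A union B)| = 13.

13


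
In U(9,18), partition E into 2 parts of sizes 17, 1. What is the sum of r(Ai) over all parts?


r(Ai) = min(|Ai|, 9) for each part.
Sum = min(17,9) + min(1,9)
    = 9 + 1
    = 10.

10


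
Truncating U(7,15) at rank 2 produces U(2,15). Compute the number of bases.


Truncating U(7,15) to rank 2 gives U(2,15).
Bases of U(2,15) are all 2-element subsets of 15 elements.
Number of bases = C(15,2) = 15! / (2! * 13!) = 105.

105


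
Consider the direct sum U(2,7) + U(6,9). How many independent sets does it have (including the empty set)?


For a direct sum, |I(M1+M2)| = |I(M1)| * |I(M2)|.
|I(U(2,7))| = sum C(7,k) for k=0..2 = 29.
|I(U(6,9))| = sum C(9,k) for k=0..6 = 466.
Total = 29 * 466 = 13514.

13514


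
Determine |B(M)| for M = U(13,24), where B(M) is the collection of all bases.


Bases of U(13,24) are all 13-element subsets of the 24-element ground set.
Number of bases = C(24,13).
C(24,13) = 2496144.

2496144


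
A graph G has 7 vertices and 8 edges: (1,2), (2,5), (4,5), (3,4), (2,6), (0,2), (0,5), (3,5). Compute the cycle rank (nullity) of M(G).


Cycle rank (nullity) = |E| - r(M) = |E| - (|V| - c).
|E| = 8, |V| = 7, c = 1.
Nullity = 8 - (7 - 1) = 8 - 6 = 2.

2


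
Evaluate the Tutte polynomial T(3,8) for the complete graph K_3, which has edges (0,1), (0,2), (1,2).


T(K_3; x,y) = x^2 + x + y.
T(3,8) = 9 + 3 + 8 = 20.

20


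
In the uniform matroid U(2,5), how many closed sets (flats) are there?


Flats of U(2,5): every subset of size < 2 is a flat, plus E itself.
Count = (5 choose 0) + (5 choose 1) + 1
     = 1 + 5 + 1
     = 7.

7


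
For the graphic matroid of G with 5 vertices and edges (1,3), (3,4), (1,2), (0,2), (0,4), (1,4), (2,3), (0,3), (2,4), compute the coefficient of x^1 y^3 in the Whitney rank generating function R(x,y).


R(x,y) = sum over A in 2^E of x^(r(E)-r(A)) * y^(|A|-r(A)).
G has 5 vertices, 9 edges. r(E) = 4.
Enumerate all 2^9 = 512 subsets.
Count subsets with r(E)-r(A)=1 and |A|-r(A)=3: 2.

2


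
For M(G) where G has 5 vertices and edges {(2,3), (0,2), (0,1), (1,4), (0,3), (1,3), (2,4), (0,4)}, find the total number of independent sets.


An independent set in a graphic matroid is an acyclic edge subset.
G has 5 vertices and 8 edges.
Enumerate all 2^8 = 256 subsets, checking for acyclicity.
Total independent sets = 134.

134


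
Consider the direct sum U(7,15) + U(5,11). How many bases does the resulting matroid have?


Bases of a direct sum M1 + M2: |B| = |B(M1)| * |B(M2)|.
|B(U(7,15))| = C(15,7) = 6435.
|B(U(5,11))| = C(11,5) = 462.
Total bases = 6435 * 462 = 2972970.

2972970


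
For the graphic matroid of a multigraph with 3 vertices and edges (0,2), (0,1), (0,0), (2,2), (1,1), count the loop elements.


In a graphic matroid, a loop is a self-loop edge (u,u) with rank 0.
Examining all 5 edges for self-loops...
Self-loops found: (0,0), (2,2), (1,1)
Number of loops = 3.

3


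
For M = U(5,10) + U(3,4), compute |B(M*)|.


(M1+M2)* = M1* + M2*.
M1* = U(5,10), bases: C(10,5) = 252.
M2* = U(1,4), bases: C(4,1) = 4.
|B(M*)| = 252 * 4 = 1008.

1008


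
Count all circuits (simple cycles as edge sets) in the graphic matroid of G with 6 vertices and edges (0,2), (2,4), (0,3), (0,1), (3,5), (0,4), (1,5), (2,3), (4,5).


A circuit in a graphic matroid = edge set of a simple cycle.
G has 6 vertices and 9 edges.
Enumerating all minimal edge subsets forming cycles...
Total circuits found: 13.

13


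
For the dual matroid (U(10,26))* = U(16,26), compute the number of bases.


The dual of U(r,n) is U(n-r, n) = U(16,26).
Bases of U(16,26) are all (16)-element subsets.
|B(M*)| = C(26,16) = 26! / (16! * 10!) = 5311735.

5311735


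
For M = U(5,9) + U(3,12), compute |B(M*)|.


(M1+M2)* = M1* + M2*.
M1* = U(4,9), bases: C(9,4) = 126.
M2* = U(9,12), bases: C(12,9) = 220.
|B(M*)| = 126 * 220 = 27720.

27720


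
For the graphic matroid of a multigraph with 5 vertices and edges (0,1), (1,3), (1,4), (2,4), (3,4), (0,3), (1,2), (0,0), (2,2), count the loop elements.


In a graphic matroid, a loop is a self-loop edge (u,u) with rank 0.
Examining all 9 edges for self-loops...
Self-loops found: (0,0), (2,2)
Number of loops = 2.

2


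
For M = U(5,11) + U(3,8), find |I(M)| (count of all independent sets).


For a direct sum, |I(M1+M2)| = |I(M1)| * |I(M2)|.
|I(U(5,11))| = sum C(11,k) for k=0..5 = 1024.
|I(U(3,8))| = sum C(8,k) for k=0..3 = 93.
Total = 1024 * 93 = 95232.

95232


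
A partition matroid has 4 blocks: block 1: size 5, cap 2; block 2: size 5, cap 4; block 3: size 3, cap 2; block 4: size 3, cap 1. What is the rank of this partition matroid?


Rank of a partition matroid = sum of min(|Si|, ci) for each block.
= min(5,2) + min(5,4) + min(3,2) + min(3,1)
= 2 + 4 + 2 + 1
= 9.

9


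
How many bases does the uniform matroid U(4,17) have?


Bases of U(4,17) are all 4-element subsets of the 17-element ground set.
Number of bases = C(17,4).
(17 choose 4) = 2380.

2380


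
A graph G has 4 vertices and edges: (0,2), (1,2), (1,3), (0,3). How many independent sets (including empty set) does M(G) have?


An independent set in a graphic matroid is an acyclic edge subset.
G has 4 vertices and 4 edges.
Enumerate all 2^4 = 16 subsets, checking for acyclicity.
Total independent sets = 15.

15
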